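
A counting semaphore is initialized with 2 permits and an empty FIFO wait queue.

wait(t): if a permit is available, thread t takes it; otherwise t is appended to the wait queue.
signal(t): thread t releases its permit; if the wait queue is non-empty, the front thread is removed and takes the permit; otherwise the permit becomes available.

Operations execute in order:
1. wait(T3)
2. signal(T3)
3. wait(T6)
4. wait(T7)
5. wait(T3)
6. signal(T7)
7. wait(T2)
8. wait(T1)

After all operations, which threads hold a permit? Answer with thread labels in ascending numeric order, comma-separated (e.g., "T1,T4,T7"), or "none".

Step 1: wait(T3) -> count=1 queue=[] holders={T3}
Step 2: signal(T3) -> count=2 queue=[] holders={none}
Step 3: wait(T6) -> count=1 queue=[] holders={T6}
Step 4: wait(T7) -> count=0 queue=[] holders={T6,T7}
Step 5: wait(T3) -> count=0 queue=[T3] holders={T6,T7}
Step 6: signal(T7) -> count=0 queue=[] holders={T3,T6}
Step 7: wait(T2) -> count=0 queue=[T2] holders={T3,T6}
Step 8: wait(T1) -> count=0 queue=[T2,T1] holders={T3,T6}
Final holders: T3,T6

Answer: T3,T6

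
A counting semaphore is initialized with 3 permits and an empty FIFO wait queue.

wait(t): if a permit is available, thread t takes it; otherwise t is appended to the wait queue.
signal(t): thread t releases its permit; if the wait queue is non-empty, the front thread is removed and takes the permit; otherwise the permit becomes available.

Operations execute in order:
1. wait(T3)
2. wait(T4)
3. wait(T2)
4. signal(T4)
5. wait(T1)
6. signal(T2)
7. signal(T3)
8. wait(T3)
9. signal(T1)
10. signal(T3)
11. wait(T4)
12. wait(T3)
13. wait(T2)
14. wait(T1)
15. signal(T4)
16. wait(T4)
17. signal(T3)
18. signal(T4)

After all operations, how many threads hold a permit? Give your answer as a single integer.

Step 1: wait(T3) -> count=2 queue=[] holders={T3}
Step 2: wait(T4) -> count=1 queue=[] holders={T3,T4}
Step 3: wait(T2) -> count=0 queue=[] holders={T2,T3,T4}
Step 4: signal(T4) -> count=1 queue=[] holders={T2,T3}
Step 5: wait(T1) -> count=0 queue=[] holders={T1,T2,T3}
Step 6: signal(T2) -> count=1 queue=[] holders={T1,T3}
Step 7: signal(T3) -> count=2 queue=[] holders={T1}
Step 8: wait(T3) -> count=1 queue=[] holders={T1,T3}
Step 9: signal(T1) -> count=2 queue=[] holders={T3}
Step 10: signal(T3) -> count=3 queue=[] holders={none}
Step 11: wait(T4) -> count=2 queue=[] holders={T4}
Step 12: wait(T3) -> count=1 queue=[] holders={T3,T4}
Step 13: wait(T2) -> count=0 queue=[] holders={T2,T3,T4}
Step 14: wait(T1) -> count=0 queue=[T1] holders={T2,T3,T4}
Step 15: signal(T4) -> count=0 queue=[] holders={T1,T2,T3}
Step 16: wait(T4) -> count=0 queue=[T4] holders={T1,T2,T3}
Step 17: signal(T3) -> count=0 queue=[] holders={T1,T2,T4}
Step 18: signal(T4) -> count=1 queue=[] holders={T1,T2}
Final holders: {T1,T2} -> 2 thread(s)

Answer: 2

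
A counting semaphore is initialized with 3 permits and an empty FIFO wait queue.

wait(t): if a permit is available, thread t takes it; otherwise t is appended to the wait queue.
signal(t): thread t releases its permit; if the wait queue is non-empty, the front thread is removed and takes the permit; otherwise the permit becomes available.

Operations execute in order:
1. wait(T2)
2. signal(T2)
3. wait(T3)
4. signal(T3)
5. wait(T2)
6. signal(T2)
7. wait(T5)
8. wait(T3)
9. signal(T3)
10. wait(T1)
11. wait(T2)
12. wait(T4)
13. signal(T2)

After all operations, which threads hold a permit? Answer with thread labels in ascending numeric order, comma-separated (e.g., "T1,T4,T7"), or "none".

Answer: T1,T4,T5

Derivation:
Step 1: wait(T2) -> count=2 queue=[] holders={T2}
Step 2: signal(T2) -> count=3 queue=[] holders={none}
Step 3: wait(T3) -> count=2 queue=[] holders={T3}
Step 4: signal(T3) -> count=3 queue=[] holders={none}
Step 5: wait(T2) -> count=2 queue=[] holders={T2}
Step 6: signal(T2) -> count=3 queue=[] holders={none}
Step 7: wait(T5) -> count=2 queue=[] holders={T5}
Step 8: wait(T3) -> count=1 queue=[] holders={T3,T5}
Step 9: signal(T3) -> count=2 queue=[] holders={T5}
Step 10: wait(T1) -> count=1 queue=[] holders={T1,T5}
Step 11: wait(T2) -> count=0 queue=[] holders={T1,T2,T5}
Step 12: wait(T4) -> count=0 queue=[T4] holders={T1,T2,T5}
Step 13: signal(T2) -> count=0 queue=[] holders={T1,T4,T5}
Final holders: T1,T4,T5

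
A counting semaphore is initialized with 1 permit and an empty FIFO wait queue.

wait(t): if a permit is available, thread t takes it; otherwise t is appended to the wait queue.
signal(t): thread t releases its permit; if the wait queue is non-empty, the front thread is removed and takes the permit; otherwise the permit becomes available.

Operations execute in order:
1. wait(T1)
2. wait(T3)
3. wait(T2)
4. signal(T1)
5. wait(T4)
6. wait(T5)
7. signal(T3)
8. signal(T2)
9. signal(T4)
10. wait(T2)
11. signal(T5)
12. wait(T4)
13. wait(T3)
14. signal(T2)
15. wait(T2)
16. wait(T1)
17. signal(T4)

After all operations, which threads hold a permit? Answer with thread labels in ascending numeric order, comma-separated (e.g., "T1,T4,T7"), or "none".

Step 1: wait(T1) -> count=0 queue=[] holders={T1}
Step 2: wait(T3) -> count=0 queue=[T3] holders={T1}
Step 3: wait(T2) -> count=0 queue=[T3,T2] holders={T1}
Step 4: signal(T1) -> count=0 queue=[T2] holders={T3}
Step 5: wait(T4) -> count=0 queue=[T2,T4] holders={T3}
Step 6: wait(T5) -> count=0 queue=[T2,T4,T5] holders={T3}
Step 7: signal(T3) -> count=0 queue=[T4,T5] holders={T2}
Step 8: signal(T2) -> count=0 queue=[T5] holders={T4}
Step 9: signal(T4) -> count=0 queue=[] holders={T5}
Step 10: wait(T2) -> count=0 queue=[T2] holders={T5}
Step 11: signal(T5) -> count=0 queue=[] holders={T2}
Step 12: wait(T4) -> count=0 queue=[T4] holders={T2}
Step 13: wait(T3) -> count=0 queue=[T4,T3] holders={T2}
Step 14: signal(T2) -> count=0 queue=[T3] holders={T4}
Step 15: wait(T2) -> count=0 queue=[T3,T2] holders={T4}
Step 16: wait(T1) -> count=0 queue=[T3,T2,T1] holders={T4}
Step 17: signal(T4) -> count=0 queue=[T2,T1] holders={T3}
Final holders: T3

Answer: T3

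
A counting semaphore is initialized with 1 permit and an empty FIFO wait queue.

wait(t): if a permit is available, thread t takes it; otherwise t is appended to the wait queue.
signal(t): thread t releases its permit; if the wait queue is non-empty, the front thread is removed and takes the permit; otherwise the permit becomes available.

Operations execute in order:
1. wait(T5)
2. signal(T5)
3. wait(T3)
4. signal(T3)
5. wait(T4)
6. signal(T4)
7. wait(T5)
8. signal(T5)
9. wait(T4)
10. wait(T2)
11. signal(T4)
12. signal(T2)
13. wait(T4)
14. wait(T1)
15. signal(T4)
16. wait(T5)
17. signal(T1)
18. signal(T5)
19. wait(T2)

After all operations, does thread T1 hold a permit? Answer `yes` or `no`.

Step 1: wait(T5) -> count=0 queue=[] holders={T5}
Step 2: signal(T5) -> count=1 queue=[] holders={none}
Step 3: wait(T3) -> count=0 queue=[] holders={T3}
Step 4: signal(T3) -> count=1 queue=[] holders={none}
Step 5: wait(T4) -> count=0 queue=[] holders={T4}
Step 6: signal(T4) -> count=1 queue=[] holders={none}
Step 7: wait(T5) -> count=0 queue=[] holders={T5}
Step 8: signal(T5) -> count=1 queue=[] holders={none}
Step 9: wait(T4) -> count=0 queue=[] holders={T4}
Step 10: wait(T2) -> count=0 queue=[T2] holders={T4}
Step 11: signal(T4) -> count=0 queue=[] holders={T2}
Step 12: signal(T2) -> count=1 queue=[] holders={none}
Step 13: wait(T4) -> count=0 queue=[] holders={T4}
Step 14: wait(T1) -> count=0 queue=[T1] holders={T4}
Step 15: signal(T4) -> count=0 queue=[] holders={T1}
Step 16: wait(T5) -> count=0 queue=[T5] holders={T1}
Step 17: signal(T1) -> count=0 queue=[] holders={T5}
Step 18: signal(T5) -> count=1 queue=[] holders={none}
Step 19: wait(T2) -> count=0 queue=[] holders={T2}
Final holders: {T2} -> T1 not in holders

Answer: no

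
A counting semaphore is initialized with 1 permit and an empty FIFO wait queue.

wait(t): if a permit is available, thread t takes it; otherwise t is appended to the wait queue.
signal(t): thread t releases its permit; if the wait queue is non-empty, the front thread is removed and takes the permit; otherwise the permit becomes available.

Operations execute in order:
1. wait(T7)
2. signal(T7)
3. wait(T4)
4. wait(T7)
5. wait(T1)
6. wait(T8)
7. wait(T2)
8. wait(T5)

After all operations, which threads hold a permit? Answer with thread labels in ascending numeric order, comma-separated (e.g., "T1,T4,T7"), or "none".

Answer: T4

Derivation:
Step 1: wait(T7) -> count=0 queue=[] holders={T7}
Step 2: signal(T7) -> count=1 queue=[] holders={none}
Step 3: wait(T4) -> count=0 queue=[] holders={T4}
Step 4: wait(T7) -> count=0 queue=[T7] holders={T4}
Step 5: wait(T1) -> count=0 queue=[T7,T1] holders={T4}
Step 6: wait(T8) -> count=0 queue=[T7,T1,T8] holders={T4}
Step 7: wait(T2) -> count=0 queue=[T7,T1,T8,T2] holders={T4}
Step 8: wait(T5) -> count=0 queue=[T7,T1,T8,T2,T5] holders={T4}
Final holders: T4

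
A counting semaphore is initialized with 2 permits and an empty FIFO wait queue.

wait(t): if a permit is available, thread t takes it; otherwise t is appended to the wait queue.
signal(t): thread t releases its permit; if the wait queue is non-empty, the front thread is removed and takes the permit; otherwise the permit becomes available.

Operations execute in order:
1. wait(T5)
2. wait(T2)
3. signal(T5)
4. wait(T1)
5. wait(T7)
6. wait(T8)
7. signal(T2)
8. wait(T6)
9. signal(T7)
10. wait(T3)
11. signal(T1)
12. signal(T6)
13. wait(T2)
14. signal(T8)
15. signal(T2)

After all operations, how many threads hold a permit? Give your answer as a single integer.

Answer: 1

Derivation:
Step 1: wait(T5) -> count=1 queue=[] holders={T5}
Step 2: wait(T2) -> count=0 queue=[] holders={T2,T5}
Step 3: signal(T5) -> count=1 queue=[] holders={T2}
Step 4: wait(T1) -> count=0 queue=[] holders={T1,T2}
Step 5: wait(T7) -> count=0 queue=[T7] holders={T1,T2}
Step 6: wait(T8) -> count=0 queue=[T7,T8] holders={T1,T2}
Step 7: signal(T2) -> count=0 queue=[T8] holders={T1,T7}
Step 8: wait(T6) -> count=0 queue=[T8,T6] holders={T1,T7}
Step 9: signal(T7) -> count=0 queue=[T6] holders={T1,T8}
Step 10: wait(T3) -> count=0 queue=[T6,T3] holders={T1,T8}
Step 11: signal(T1) -> count=0 queue=[T3] holders={T6,T8}
Step 12: signal(T6) -> count=0 queue=[] holders={T3,T8}
Step 13: wait(T2) -> count=0 queue=[T2] holders={T3,T8}
Step 14: signal(T8) -> count=0 queue=[] holders={T2,T3}
Step 15: signal(T2) -> count=1 queue=[] holders={T3}
Final holders: {T3} -> 1 thread(s)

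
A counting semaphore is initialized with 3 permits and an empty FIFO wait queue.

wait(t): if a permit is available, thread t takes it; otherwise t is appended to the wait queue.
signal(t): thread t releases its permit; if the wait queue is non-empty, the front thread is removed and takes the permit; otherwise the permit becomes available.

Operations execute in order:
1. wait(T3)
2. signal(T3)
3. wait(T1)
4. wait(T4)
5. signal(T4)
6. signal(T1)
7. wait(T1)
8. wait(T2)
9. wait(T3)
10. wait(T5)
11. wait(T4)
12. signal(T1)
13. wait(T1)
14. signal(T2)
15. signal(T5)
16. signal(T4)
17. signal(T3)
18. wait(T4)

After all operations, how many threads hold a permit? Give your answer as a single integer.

Step 1: wait(T3) -> count=2 queue=[] holders={T3}
Step 2: signal(T3) -> count=3 queue=[] holders={none}
Step 3: wait(T1) -> count=2 queue=[] holders={T1}
Step 4: wait(T4) -> count=1 queue=[] holders={T1,T4}
Step 5: signal(T4) -> count=2 queue=[] holders={T1}
Step 6: signal(T1) -> count=3 queue=[] holders={none}
Step 7: wait(T1) -> count=2 queue=[] holders={T1}
Step 8: wait(T2) -> count=1 queue=[] holders={T1,T2}
Step 9: wait(T3) -> count=0 queue=[] holders={T1,T2,T3}
Step 10: wait(T5) -> count=0 queue=[T5] holders={T1,T2,T3}
Step 11: wait(T4) -> count=0 queue=[T5,T4] holders={T1,T2,T3}
Step 12: signal(T1) -> count=0 queue=[T4] holders={T2,T3,T5}
Step 13: wait(T1) -> count=0 queue=[T4,T1] holders={T2,T3,T5}
Step 14: signal(T2) -> count=0 queue=[T1] holders={T3,T4,T5}
Step 15: signal(T5) -> count=0 queue=[] holders={T1,T3,T4}
Step 16: signal(T4) -> count=1 queue=[] holders={T1,T3}
Step 17: signal(T3) -> count=2 queue=[] holders={T1}
Step 18: wait(T4) -> count=1 queue=[] holders={T1,T4}
Final holders: {T1,T4} -> 2 thread(s)

Answer: 2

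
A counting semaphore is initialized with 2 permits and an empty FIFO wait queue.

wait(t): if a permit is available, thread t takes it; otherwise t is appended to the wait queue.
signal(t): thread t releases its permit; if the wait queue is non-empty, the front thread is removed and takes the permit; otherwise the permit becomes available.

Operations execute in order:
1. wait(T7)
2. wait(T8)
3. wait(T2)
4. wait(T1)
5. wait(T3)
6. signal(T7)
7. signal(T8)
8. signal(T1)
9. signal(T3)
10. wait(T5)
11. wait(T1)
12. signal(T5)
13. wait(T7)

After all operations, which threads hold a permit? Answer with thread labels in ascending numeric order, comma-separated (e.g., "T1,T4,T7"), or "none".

Step 1: wait(T7) -> count=1 queue=[] holders={T7}
Step 2: wait(T8) -> count=0 queue=[] holders={T7,T8}
Step 3: wait(T2) -> count=0 queue=[T2] holders={T7,T8}
Step 4: wait(T1) -> count=0 queue=[T2,T1] holders={T7,T8}
Step 5: wait(T3) -> count=0 queue=[T2,T1,T3] holders={T7,T8}
Step 6: signal(T7) -> count=0 queue=[T1,T3] holders={T2,T8}
Step 7: signal(T8) -> count=0 queue=[T3] holders={T1,T2}
Step 8: signal(T1) -> count=0 queue=[] holders={T2,T3}
Step 9: signal(T3) -> count=1 queue=[] holders={T2}
Step 10: wait(T5) -> count=0 queue=[] holders={T2,T5}
Step 11: wait(T1) -> count=0 queue=[T1] holders={T2,T5}
Step 12: signal(T5) -> count=0 queue=[] holders={T1,T2}
Step 13: wait(T7) -> count=0 queue=[T7] holders={T1,T2}
Final holders: T1,T2

Answer: T1,T2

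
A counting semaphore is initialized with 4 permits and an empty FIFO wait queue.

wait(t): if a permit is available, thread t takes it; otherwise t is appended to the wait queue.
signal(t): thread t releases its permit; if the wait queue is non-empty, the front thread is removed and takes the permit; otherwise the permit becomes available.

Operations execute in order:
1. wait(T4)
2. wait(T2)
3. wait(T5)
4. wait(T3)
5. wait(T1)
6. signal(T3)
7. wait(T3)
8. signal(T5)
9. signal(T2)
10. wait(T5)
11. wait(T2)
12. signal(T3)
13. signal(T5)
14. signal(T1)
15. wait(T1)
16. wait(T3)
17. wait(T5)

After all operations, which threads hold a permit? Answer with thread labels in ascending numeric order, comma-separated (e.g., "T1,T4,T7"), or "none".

Answer: T1,T2,T3,T4

Derivation:
Step 1: wait(T4) -> count=3 queue=[] holders={T4}
Step 2: wait(T2) -> count=2 queue=[] holders={T2,T4}
Step 3: wait(T5) -> count=1 queue=[] holders={T2,T4,T5}
Step 4: wait(T3) -> count=0 queue=[] holders={T2,T3,T4,T5}
Step 5: wait(T1) -> count=0 queue=[T1] holders={T2,T3,T4,T5}
Step 6: signal(T3) -> count=0 queue=[] holders={T1,T2,T4,T5}
Step 7: wait(T3) -> count=0 queue=[T3] holders={T1,T2,T4,T5}
Step 8: signal(T5) -> count=0 queue=[] holders={T1,T2,T3,T4}
Step 9: signal(T2) -> count=1 queue=[] holders={T1,T3,T4}
Step 10: wait(T5) -> count=0 queue=[] holders={T1,T3,T4,T5}
Step 11: wait(T2) -> count=0 queue=[T2] holders={T1,T3,T4,T5}
Step 12: signal(T3) -> count=0 queue=[] holders={T1,T2,T4,T5}
Step 13: signal(T5) -> count=1 queue=[] holders={T1,T2,T4}
Step 14: signal(T1) -> count=2 queue=[] holders={T2,T4}
Step 15: wait(T1) -> count=1 queue=[] holders={T1,T2,T4}
Step 16: wait(T3) -> count=0 queue=[] holders={T1,T2,T3,T4}
Step 17: wait(T5) -> count=0 queue=[T5] holders={T1,T2,T3,T4}
Final holders: T1,T2,T3,T4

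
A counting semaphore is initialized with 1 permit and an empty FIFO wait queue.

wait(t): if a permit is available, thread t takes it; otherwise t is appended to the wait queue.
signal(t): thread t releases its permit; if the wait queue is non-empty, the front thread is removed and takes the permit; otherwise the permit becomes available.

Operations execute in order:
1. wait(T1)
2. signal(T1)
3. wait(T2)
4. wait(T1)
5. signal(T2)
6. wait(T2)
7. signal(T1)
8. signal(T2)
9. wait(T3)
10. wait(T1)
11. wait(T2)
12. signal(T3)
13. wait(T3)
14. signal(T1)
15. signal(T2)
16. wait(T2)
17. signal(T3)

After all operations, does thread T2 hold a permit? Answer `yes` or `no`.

Answer: yes

Derivation:
Step 1: wait(T1) -> count=0 queue=[] holders={T1}
Step 2: signal(T1) -> count=1 queue=[] holders={none}
Step 3: wait(T2) -> count=0 queue=[] holders={T2}
Step 4: wait(T1) -> count=0 queue=[T1] holders={T2}
Step 5: signal(T2) -> count=0 queue=[] holders={T1}
Step 6: wait(T2) -> count=0 queue=[T2] holders={T1}
Step 7: signal(T1) -> count=0 queue=[] holders={T2}
Step 8: signal(T2) -> count=1 queue=[] holders={none}
Step 9: wait(T3) -> count=0 queue=[] holders={T3}
Step 10: wait(T1) -> count=0 queue=[T1] holders={T3}
Step 11: wait(T2) -> count=0 queue=[T1,T2] holders={T3}
Step 12: signal(T3) -> count=0 queue=[T2] holders={T1}
Step 13: wait(T3) -> count=0 queue=[T2,T3] holders={T1}
Step 14: signal(T1) -> count=0 queue=[T3] holders={T2}
Step 15: signal(T2) -> count=0 queue=[] holders={T3}
Step 16: wait(T2) -> count=0 queue=[T2] holders={T3}
Step 17: signal(T3) -> count=0 queue=[] holders={T2}
Final holders: {T2} -> T2 in holders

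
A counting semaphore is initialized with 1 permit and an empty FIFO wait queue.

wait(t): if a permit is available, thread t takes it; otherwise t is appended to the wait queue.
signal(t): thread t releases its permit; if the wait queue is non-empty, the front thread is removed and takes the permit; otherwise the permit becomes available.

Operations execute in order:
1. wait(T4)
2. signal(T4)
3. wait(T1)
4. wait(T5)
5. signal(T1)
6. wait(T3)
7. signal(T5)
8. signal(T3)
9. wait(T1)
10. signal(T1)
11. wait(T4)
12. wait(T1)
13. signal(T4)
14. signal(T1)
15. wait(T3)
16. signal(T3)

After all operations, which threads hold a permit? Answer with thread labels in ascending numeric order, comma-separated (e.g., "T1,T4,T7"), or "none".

Step 1: wait(T4) -> count=0 queue=[] holders={T4}
Step 2: signal(T4) -> count=1 queue=[] holders={none}
Step 3: wait(T1) -> count=0 queue=[] holders={T1}
Step 4: wait(T5) -> count=0 queue=[T5] holders={T1}
Step 5: signal(T1) -> count=0 queue=[] holders={T5}
Step 6: wait(T3) -> count=0 queue=[T3] holders={T5}
Step 7: signal(T5) -> count=0 queue=[] holders={T3}
Step 8: signal(T3) -> count=1 queue=[] holders={none}
Step 9: wait(T1) -> count=0 queue=[] holders={T1}
Step 10: signal(T1) -> count=1 queue=[] holders={none}
Step 11: wait(T4) -> count=0 queue=[] holders={T4}
Step 12: wait(T1) -> count=0 queue=[T1] holders={T4}
Step 13: signal(T4) -> count=0 queue=[] holders={T1}
Step 14: signal(T1) -> count=1 queue=[] holders={none}
Step 15: wait(T3) -> count=0 queue=[] holders={T3}
Step 16: signal(T3) -> count=1 queue=[] holders={none}
Final holders: none

Answer: none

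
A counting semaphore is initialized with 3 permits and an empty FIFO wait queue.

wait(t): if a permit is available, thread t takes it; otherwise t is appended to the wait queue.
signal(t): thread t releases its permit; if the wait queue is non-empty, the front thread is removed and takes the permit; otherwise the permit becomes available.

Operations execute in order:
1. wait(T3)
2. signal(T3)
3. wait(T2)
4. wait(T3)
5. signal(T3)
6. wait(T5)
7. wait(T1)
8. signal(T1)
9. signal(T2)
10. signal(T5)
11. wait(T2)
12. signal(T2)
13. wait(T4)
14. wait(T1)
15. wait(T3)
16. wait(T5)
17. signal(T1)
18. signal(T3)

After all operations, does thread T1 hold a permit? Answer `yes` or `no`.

Answer: no

Derivation:
Step 1: wait(T3) -> count=2 queue=[] holders={T3}
Step 2: signal(T3) -> count=3 queue=[] holders={none}
Step 3: wait(T2) -> count=2 queue=[] holders={T2}
Step 4: wait(T3) -> count=1 queue=[] holders={T2,T3}
Step 5: signal(T3) -> count=2 queue=[] holders={T2}
Step 6: wait(T5) -> count=1 queue=[] holders={T2,T5}
Step 7: wait(T1) -> count=0 queue=[] holders={T1,T2,T5}
Step 8: signal(T1) -> count=1 queue=[] holders={T2,T5}
Step 9: signal(T2) -> count=2 queue=[] holders={T5}
Step 10: signal(T5) -> count=3 queue=[] holders={none}
Step 11: wait(T2) -> count=2 queue=[] holders={T2}
Step 12: signal(T2) -> count=3 queue=[] holders={none}
Step 13: wait(T4) -> count=2 queue=[] holders={T4}
Step 14: wait(T1) -> count=1 queue=[] holders={T1,T4}
Step 15: wait(T3) -> count=0 queue=[] holders={T1,T3,T4}
Step 16: wait(T5) -> count=0 queue=[T5] holders={T1,T3,T4}
Step 17: signal(T1) -> count=0 queue=[] holders={T3,T4,T5}
Step 18: signal(T3) -> count=1 queue=[] holders={T4,T5}
Final holders: {T4,T5} -> T1 not in holders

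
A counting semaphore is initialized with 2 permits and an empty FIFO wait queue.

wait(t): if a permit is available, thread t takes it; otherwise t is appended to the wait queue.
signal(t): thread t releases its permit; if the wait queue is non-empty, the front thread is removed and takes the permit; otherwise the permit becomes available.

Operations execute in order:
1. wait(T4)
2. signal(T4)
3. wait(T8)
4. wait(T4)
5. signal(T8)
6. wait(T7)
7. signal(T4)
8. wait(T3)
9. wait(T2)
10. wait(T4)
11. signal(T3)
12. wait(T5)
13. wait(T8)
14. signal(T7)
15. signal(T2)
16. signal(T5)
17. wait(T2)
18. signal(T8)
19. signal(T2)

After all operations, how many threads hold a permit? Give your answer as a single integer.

Step 1: wait(T4) -> count=1 queue=[] holders={T4}
Step 2: signal(T4) -> count=2 queue=[] holders={none}
Step 3: wait(T8) -> count=1 queue=[] holders={T8}
Step 4: wait(T4) -> count=0 queue=[] holders={T4,T8}
Step 5: signal(T8) -> count=1 queue=[] holders={T4}
Step 6: wait(T7) -> count=0 queue=[] holders={T4,T7}
Step 7: signal(T4) -> count=1 queue=[] holders={T7}
Step 8: wait(T3) -> count=0 queue=[] holders={T3,T7}
Step 9: wait(T2) -> count=0 queue=[T2] holders={T3,T7}
Step 10: wait(T4) -> count=0 queue=[T2,T4] holders={T3,T7}
Step 11: signal(T3) -> count=0 queue=[T4] holders={T2,T7}
Step 12: wait(T5) -> count=0 queue=[T4,T5] holders={T2,T7}
Step 13: wait(T8) -> count=0 queue=[T4,T5,T8] holders={T2,T7}
Step 14: signal(T7) -> count=0 queue=[T5,T8] holders={T2,T4}
Step 15: signal(T2) -> count=0 queue=[T8] holders={T4,T5}
Step 16: signal(T5) -> count=0 queue=[] holders={T4,T8}
Step 17: wait(T2) -> count=0 queue=[T2] holders={T4,T8}
Step 18: signal(T8) -> count=0 queue=[] holders={T2,T4}
Step 19: signal(T2) -> count=1 queue=[] holders={T4}
Final holders: {T4} -> 1 thread(s)

Answer: 1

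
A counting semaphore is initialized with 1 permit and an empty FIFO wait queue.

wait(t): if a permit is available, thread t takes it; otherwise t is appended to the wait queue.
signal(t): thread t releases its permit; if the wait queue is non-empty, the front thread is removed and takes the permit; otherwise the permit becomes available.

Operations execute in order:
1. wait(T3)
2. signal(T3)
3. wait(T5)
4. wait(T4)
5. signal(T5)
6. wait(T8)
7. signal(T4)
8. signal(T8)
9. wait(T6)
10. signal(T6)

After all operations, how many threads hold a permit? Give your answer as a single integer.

Answer: 0

Derivation:
Step 1: wait(T3) -> count=0 queue=[] holders={T3}
Step 2: signal(T3) -> count=1 queue=[] holders={none}
Step 3: wait(T5) -> count=0 queue=[] holders={T5}
Step 4: wait(T4) -> count=0 queue=[T4] holders={T5}
Step 5: signal(T5) -> count=0 queue=[] holders={T4}
Step 6: wait(T8) -> count=0 queue=[T8] holders={T4}
Step 7: signal(T4) -> count=0 queue=[] holders={T8}
Step 8: signal(T8) -> count=1 queue=[] holders={none}
Step 9: wait(T6) -> count=0 queue=[] holders={T6}
Step 10: signal(T6) -> count=1 queue=[] holders={none}
Final holders: {none} -> 0 thread(s)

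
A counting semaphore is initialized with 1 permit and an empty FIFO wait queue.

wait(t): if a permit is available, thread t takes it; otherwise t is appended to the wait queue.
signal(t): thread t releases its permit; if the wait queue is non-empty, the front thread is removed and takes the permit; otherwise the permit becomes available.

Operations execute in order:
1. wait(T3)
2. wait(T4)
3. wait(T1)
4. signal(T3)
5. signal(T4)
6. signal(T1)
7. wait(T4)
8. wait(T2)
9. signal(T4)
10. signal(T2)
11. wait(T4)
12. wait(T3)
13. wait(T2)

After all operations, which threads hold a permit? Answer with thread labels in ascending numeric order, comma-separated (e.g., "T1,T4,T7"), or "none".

Step 1: wait(T3) -> count=0 queue=[] holders={T3}
Step 2: wait(T4) -> count=0 queue=[T4] holders={T3}
Step 3: wait(T1) -> count=0 queue=[T4,T1] holders={T3}
Step 4: signal(T3) -> count=0 queue=[T1] holders={T4}
Step 5: signal(T4) -> count=0 queue=[] holders={T1}
Step 6: signal(T1) -> count=1 queue=[] holders={none}
Step 7: wait(T4) -> count=0 queue=[] holders={T4}
Step 8: wait(T2) -> count=0 queue=[T2] holders={T4}
Step 9: signal(T4) -> count=0 queue=[] holders={T2}
Step 10: signal(T2) -> count=1 queue=[] holders={none}
Step 11: wait(T4) -> count=0 queue=[] holders={T4}
Step 12: wait(T3) -> count=0 queue=[T3] holders={T4}
Step 13: wait(T2) -> count=0 queue=[T3,T2] holders={T4}
Final holders: T4

Answer: T4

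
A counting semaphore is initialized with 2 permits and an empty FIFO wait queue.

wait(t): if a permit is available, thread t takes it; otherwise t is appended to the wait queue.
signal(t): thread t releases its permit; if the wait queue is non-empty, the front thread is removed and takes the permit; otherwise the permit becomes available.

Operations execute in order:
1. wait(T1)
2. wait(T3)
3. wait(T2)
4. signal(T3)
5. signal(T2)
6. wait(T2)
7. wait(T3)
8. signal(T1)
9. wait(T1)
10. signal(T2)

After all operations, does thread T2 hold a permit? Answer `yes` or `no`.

Step 1: wait(T1) -> count=1 queue=[] holders={T1}
Step 2: wait(T3) -> count=0 queue=[] holders={T1,T3}
Step 3: wait(T2) -> count=0 queue=[T2] holders={T1,T3}
Step 4: signal(T3) -> count=0 queue=[] holders={T1,T2}
Step 5: signal(T2) -> count=1 queue=[] holders={T1}
Step 6: wait(T2) -> count=0 queue=[] holders={T1,T2}
Step 7: wait(T3) -> count=0 queue=[T3] holders={T1,T2}
Step 8: signal(T1) -> count=0 queue=[] holders={T2,T3}
Step 9: wait(T1) -> count=0 queue=[T1] holders={T2,T3}
Step 10: signal(T2) -> count=0 queue=[] holders={T1,T3}
Final holders: {T1,T3} -> T2 not in holders

Answer: no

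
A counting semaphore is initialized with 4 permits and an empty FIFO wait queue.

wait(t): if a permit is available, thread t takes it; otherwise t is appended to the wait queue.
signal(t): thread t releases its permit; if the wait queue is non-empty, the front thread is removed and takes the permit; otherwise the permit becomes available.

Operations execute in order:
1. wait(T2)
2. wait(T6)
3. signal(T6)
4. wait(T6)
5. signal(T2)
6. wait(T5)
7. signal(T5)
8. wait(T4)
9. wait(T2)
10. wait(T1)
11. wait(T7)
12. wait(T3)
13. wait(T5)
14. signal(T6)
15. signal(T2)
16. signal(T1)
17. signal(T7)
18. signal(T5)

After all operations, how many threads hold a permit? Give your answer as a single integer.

Answer: 2

Derivation:
Step 1: wait(T2) -> count=3 queue=[] holders={T2}
Step 2: wait(T6) -> count=2 queue=[] holders={T2,T6}
Step 3: signal(T6) -> count=3 queue=[] holders={T2}
Step 4: wait(T6) -> count=2 queue=[] holders={T2,T6}
Step 5: signal(T2) -> count=3 queue=[] holders={T6}
Step 6: wait(T5) -> count=2 queue=[] holders={T5,T6}
Step 7: signal(T5) -> count=3 queue=[] holders={T6}
Step 8: wait(T4) -> count=2 queue=[] holders={T4,T6}
Step 9: wait(T2) -> count=1 queue=[] holders={T2,T4,T6}
Step 10: wait(T1) -> count=0 queue=[] holders={T1,T2,T4,T6}
Step 11: wait(T7) -> count=0 queue=[T7] holders={T1,T2,T4,T6}
Step 12: wait(T3) -> count=0 queue=[T7,T3] holders={T1,T2,T4,T6}
Step 13: wait(T5) -> count=0 queue=[T7,T3,T5] holders={T1,T2,T4,T6}
Step 14: signal(T6) -> count=0 queue=[T3,T5] holders={T1,T2,T4,T7}
Step 15: signal(T2) -> count=0 queue=[T5] holders={T1,T3,T4,T7}
Step 16: signal(T1) -> count=0 queue=[] holders={T3,T4,T5,T7}
Step 17: signal(T7) -> count=1 queue=[] holders={T3,T4,T5}
Step 18: signal(T5) -> count=2 queue=[] holders={T3,T4}
Final holders: {T3,T4} -> 2 thread(s)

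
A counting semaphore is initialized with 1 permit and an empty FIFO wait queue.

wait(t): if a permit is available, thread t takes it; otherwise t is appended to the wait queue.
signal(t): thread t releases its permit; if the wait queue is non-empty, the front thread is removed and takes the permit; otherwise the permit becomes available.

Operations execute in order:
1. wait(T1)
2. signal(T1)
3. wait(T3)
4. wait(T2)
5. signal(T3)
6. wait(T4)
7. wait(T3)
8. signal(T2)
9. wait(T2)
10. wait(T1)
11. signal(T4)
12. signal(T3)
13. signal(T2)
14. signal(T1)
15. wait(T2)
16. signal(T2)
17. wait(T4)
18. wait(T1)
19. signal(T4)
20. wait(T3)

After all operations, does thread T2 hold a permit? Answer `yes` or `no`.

Answer: no

Derivation:
Step 1: wait(T1) -> count=0 queue=[] holders={T1}
Step 2: signal(T1) -> count=1 queue=[] holders={none}
Step 3: wait(T3) -> count=0 queue=[] holders={T3}
Step 4: wait(T2) -> count=0 queue=[T2] holders={T3}
Step 5: signal(T3) -> count=0 queue=[] holders={T2}
Step 6: wait(T4) -> count=0 queue=[T4] holders={T2}
Step 7: wait(T3) -> count=0 queue=[T4,T3] holders={T2}
Step 8: signal(T2) -> count=0 queue=[T3] holders={T4}
Step 9: wait(T2) -> count=0 queue=[T3,T2] holders={T4}
Step 10: wait(T1) -> count=0 queue=[T3,T2,T1] holders={T4}
Step 11: signal(T4) -> count=0 queue=[T2,T1] holders={T3}
Step 12: signal(T3) -> count=0 queue=[T1] holders={T2}
Step 13: signal(T2) -> count=0 queue=[] holders={T1}
Step 14: signal(T1) -> count=1 queue=[] holders={none}
Step 15: wait(T2) -> count=0 queue=[] holders={T2}
Step 16: signal(T2) -> count=1 queue=[] holders={none}
Step 17: wait(T4) -> count=0 queue=[] holders={T4}
Step 18: wait(T1) -> count=0 queue=[T1] holders={T4}
Step 19: signal(T4) -> count=0 queue=[] holders={T1}
Step 20: wait(T3) -> count=0 queue=[T3] holders={T1}
Final holders: {T1} -> T2 not in holders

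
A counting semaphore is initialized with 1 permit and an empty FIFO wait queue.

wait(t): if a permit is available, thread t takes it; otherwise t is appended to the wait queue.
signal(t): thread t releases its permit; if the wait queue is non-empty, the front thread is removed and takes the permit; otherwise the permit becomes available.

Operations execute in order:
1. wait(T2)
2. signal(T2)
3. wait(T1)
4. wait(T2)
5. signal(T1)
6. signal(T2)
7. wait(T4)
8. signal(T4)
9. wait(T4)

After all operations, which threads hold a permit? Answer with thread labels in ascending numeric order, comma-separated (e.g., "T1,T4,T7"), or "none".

Step 1: wait(T2) -> count=0 queue=[] holders={T2}
Step 2: signal(T2) -> count=1 queue=[] holders={none}
Step 3: wait(T1) -> count=0 queue=[] holders={T1}
Step 4: wait(T2) -> count=0 queue=[T2] holders={T1}
Step 5: signal(T1) -> count=0 queue=[] holders={T2}
Step 6: signal(T2) -> count=1 queue=[] holders={none}
Step 7: wait(T4) -> count=0 queue=[] holders={T4}
Step 8: signal(T4) -> count=1 queue=[] holders={none}
Step 9: wait(T4) -> count=0 queue=[] holders={T4}
Final holders: T4

Answer: T4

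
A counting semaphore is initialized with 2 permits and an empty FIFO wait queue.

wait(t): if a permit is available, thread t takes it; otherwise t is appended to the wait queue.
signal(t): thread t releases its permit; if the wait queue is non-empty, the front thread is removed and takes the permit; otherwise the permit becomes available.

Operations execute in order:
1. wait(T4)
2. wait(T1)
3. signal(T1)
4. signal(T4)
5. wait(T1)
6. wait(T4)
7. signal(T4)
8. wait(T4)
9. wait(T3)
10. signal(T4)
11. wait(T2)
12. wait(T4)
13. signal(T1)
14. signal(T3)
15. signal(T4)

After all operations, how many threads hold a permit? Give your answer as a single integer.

Answer: 1

Derivation:
Step 1: wait(T4) -> count=1 queue=[] holders={T4}
Step 2: wait(T1) -> count=0 queue=[] holders={T1,T4}
Step 3: signal(T1) -> count=1 queue=[] holders={T4}
Step 4: signal(T4) -> count=2 queue=[] holders={none}
Step 5: wait(T1) -> count=1 queue=[] holders={T1}
Step 6: wait(T4) -> count=0 queue=[] holders={T1,T4}
Step 7: signal(T4) -> count=1 queue=[] holders={T1}
Step 8: wait(T4) -> count=0 queue=[] holders={T1,T4}
Step 9: wait(T3) -> count=0 queue=[T3] holders={T1,T4}
Step 10: signal(T4) -> count=0 queue=[] holders={T1,T3}
Step 11: wait(T2) -> count=0 queue=[T2] holders={T1,T3}
Step 12: wait(T4) -> count=0 queue=[T2,T4] holders={T1,T3}
Step 13: signal(T1) -> count=0 queue=[T4] holders={T2,T3}
Step 14: signal(T3) -> count=0 queue=[] holders={T2,T4}
Step 15: signal(T4) -> count=1 queue=[] holders={T2}
Final holders: {T2} -> 1 thread(s)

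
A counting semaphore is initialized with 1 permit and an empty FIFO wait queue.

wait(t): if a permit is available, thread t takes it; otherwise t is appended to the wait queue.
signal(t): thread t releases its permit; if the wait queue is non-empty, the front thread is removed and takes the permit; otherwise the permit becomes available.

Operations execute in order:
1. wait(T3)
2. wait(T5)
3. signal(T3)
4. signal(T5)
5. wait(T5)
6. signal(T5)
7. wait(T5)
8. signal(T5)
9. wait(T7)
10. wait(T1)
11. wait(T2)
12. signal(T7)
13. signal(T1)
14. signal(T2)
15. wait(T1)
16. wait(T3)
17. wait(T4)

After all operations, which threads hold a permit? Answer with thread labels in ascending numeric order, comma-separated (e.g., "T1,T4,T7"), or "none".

Step 1: wait(T3) -> count=0 queue=[] holders={T3}
Step 2: wait(T5) -> count=0 queue=[T5] holders={T3}
Step 3: signal(T3) -> count=0 queue=[] holders={T5}
Step 4: signal(T5) -> count=1 queue=[] holders={none}
Step 5: wait(T5) -> count=0 queue=[] holders={T5}
Step 6: signal(T5) -> count=1 queue=[] holders={none}
Step 7: wait(T5) -> count=0 queue=[] holders={T5}
Step 8: signal(T5) -> count=1 queue=[] holders={none}
Step 9: wait(T7) -> count=0 queue=[] holders={T7}
Step 10: wait(T1) -> count=0 queue=[T1] holders={T7}
Step 11: wait(T2) -> count=0 queue=[T1,T2] holders={T7}
Step 12: signal(T7) -> count=0 queue=[T2] holders={T1}
Step 13: signal(T1) -> count=0 queue=[] holders={T2}
Step 14: signal(T2) -> count=1 queue=[] holders={none}
Step 15: wait(T1) -> count=0 queue=[] holders={T1}
Step 16: wait(T3) -> count=0 queue=[T3] holders={T1}
Step 17: wait(T4) -> count=0 queue=[T3,T4] holders={T1}
Final holders: T1

Answer: T1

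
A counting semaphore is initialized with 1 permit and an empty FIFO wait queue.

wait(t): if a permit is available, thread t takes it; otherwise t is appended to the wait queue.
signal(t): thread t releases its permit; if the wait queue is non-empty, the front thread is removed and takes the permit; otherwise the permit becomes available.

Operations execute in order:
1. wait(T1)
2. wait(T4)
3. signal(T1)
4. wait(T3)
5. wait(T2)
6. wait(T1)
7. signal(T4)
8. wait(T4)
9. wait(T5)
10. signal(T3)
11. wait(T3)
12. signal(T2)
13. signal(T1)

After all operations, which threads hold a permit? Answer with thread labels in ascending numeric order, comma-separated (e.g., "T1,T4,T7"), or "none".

Answer: T4

Derivation:
Step 1: wait(T1) -> count=0 queue=[] holders={T1}
Step 2: wait(T4) -> count=0 queue=[T4] holders={T1}
Step 3: signal(T1) -> count=0 queue=[] holders={T4}
Step 4: wait(T3) -> count=0 queue=[T3] holders={T4}
Step 5: wait(T2) -> count=0 queue=[T3,T2] holders={T4}
Step 6: wait(T1) -> count=0 queue=[T3,T2,T1] holders={T4}
Step 7: signal(T4) -> count=0 queue=[T2,T1] holders={T3}
Step 8: wait(T4) -> count=0 queue=[T2,T1,T4] holders={T3}
Step 9: wait(T5) -> count=0 queue=[T2,T1,T4,T5] holders={T3}
Step 10: signal(T3) -> count=0 queue=[T1,T4,T5] holders={T2}
Step 11: wait(T3) -> count=0 queue=[T1,T4,T5,T3] holders={T2}
Step 12: signal(T2) -> count=0 queue=[T4,T5,T3] holders={T1}
Step 13: signal(T1) -> count=0 queue=[T5,T3] holders={T4}
Final holders: T4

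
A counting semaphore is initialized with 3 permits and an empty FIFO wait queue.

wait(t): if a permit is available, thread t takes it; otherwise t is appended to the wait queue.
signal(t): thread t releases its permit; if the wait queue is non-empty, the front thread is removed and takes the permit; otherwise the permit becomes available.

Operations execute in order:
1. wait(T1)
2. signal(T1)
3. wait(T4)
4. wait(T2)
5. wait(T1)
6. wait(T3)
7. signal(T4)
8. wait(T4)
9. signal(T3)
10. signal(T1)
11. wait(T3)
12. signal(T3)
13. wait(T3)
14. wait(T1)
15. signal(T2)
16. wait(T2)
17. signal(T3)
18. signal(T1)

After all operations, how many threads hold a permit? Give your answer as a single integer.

Step 1: wait(T1) -> count=2 queue=[] holders={T1}
Step 2: signal(T1) -> count=3 queue=[] holders={none}
Step 3: wait(T4) -> count=2 queue=[] holders={T4}
Step 4: wait(T2) -> count=1 queue=[] holders={T2,T4}
Step 5: wait(T1) -> count=0 queue=[] holders={T1,T2,T4}
Step 6: wait(T3) -> count=0 queue=[T3] holders={T1,T2,T4}
Step 7: signal(T4) -> count=0 queue=[] holders={T1,T2,T3}
Step 8: wait(T4) -> count=0 queue=[T4] holders={T1,T2,T3}
Step 9: signal(T3) -> count=0 queue=[] holders={T1,T2,T4}
Step 10: signal(T1) -> count=1 queue=[] holders={T2,T4}
Step 11: wait(T3) -> count=0 queue=[] holders={T2,T3,T4}
Step 12: signal(T3) -> count=1 queue=[] holders={T2,T4}
Step 13: wait(T3) -> count=0 queue=[] holders={T2,T3,T4}
Step 14: wait(T1) -> count=0 queue=[T1] holders={T2,T3,T4}
Step 15: signal(T2) -> count=0 queue=[] holders={T1,T3,T4}
Step 16: wait(T2) -> count=0 queue=[T2] holders={T1,T3,T4}
Step 17: signal(T3) -> count=0 queue=[] holders={T1,T2,T4}
Step 18: signal(T1) -> count=1 queue=[] holders={T2,T4}
Final holders: {T2,T4} -> 2 thread(s)

Answer: 2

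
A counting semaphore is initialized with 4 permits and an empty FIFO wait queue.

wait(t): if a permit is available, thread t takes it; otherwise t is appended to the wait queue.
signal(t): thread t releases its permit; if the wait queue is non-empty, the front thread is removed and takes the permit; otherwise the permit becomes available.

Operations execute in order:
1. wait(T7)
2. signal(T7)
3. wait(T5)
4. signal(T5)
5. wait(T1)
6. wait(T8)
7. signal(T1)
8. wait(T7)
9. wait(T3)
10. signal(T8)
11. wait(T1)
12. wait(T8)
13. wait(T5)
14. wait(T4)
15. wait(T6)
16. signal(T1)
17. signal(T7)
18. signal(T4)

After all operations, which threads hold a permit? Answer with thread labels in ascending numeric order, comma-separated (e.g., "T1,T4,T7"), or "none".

Step 1: wait(T7) -> count=3 queue=[] holders={T7}
Step 2: signal(T7) -> count=4 queue=[] holders={none}
Step 3: wait(T5) -> count=3 queue=[] holders={T5}
Step 4: signal(T5) -> count=4 queue=[] holders={none}
Step 5: wait(T1) -> count=3 queue=[] holders={T1}
Step 6: wait(T8) -> count=2 queue=[] holders={T1,T8}
Step 7: signal(T1) -> count=3 queue=[] holders={T8}
Step 8: wait(T7) -> count=2 queue=[] holders={T7,T8}
Step 9: wait(T3) -> count=1 queue=[] holders={T3,T7,T8}
Step 10: signal(T8) -> count=2 queue=[] holders={T3,T7}
Step 11: wait(T1) -> count=1 queue=[] holders={T1,T3,T7}
Step 12: wait(T8) -> count=0 queue=[] holders={T1,T3,T7,T8}
Step 13: wait(T5) -> count=0 queue=[T5] holders={T1,T3,T7,T8}
Step 14: wait(T4) -> count=0 queue=[T5,T4] holders={T1,T3,T7,T8}
Step 15: wait(T6) -> count=0 queue=[T5,T4,T6] holders={T1,T3,T7,T8}
Step 16: signal(T1) -> count=0 queue=[T4,T6] holders={T3,T5,T7,T8}
Step 17: signal(T7) -> count=0 queue=[T6] holders={T3,T4,T5,T8}
Step 18: signal(T4) -> count=0 queue=[] holders={T3,T5,T6,T8}
Final holders: T3,T5,T6,T8

Answer: T3,T5,T6,T8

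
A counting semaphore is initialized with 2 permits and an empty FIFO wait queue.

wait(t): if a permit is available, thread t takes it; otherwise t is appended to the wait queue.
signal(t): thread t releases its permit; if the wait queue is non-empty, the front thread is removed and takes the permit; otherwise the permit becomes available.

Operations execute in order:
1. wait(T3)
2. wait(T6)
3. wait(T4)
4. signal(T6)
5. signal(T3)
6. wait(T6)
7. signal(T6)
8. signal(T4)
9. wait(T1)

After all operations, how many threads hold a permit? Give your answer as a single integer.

Step 1: wait(T3) -> count=1 queue=[] holders={T3}
Step 2: wait(T6) -> count=0 queue=[] holders={T3,T6}
Step 3: wait(T4) -> count=0 queue=[T4] holders={T3,T6}
Step 4: signal(T6) -> count=0 queue=[] holders={T3,T4}
Step 5: signal(T3) -> count=1 queue=[] holders={T4}
Step 6: wait(T6) -> count=0 queue=[] holders={T4,T6}
Step 7: signal(T6) -> count=1 queue=[] holders={T4}
Step 8: signal(T4) -> count=2 queue=[] holders={none}
Step 9: wait(T1) -> count=1 queue=[] holders={T1}
Final holders: {T1} -> 1 thread(s)

Answer: 1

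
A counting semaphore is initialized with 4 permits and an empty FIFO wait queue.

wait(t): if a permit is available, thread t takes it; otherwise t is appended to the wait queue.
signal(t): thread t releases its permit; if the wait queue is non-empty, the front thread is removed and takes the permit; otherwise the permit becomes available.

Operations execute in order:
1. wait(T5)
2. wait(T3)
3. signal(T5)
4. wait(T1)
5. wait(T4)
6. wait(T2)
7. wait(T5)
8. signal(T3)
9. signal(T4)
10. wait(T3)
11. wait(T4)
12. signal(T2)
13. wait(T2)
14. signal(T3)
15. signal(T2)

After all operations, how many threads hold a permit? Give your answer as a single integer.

Answer: 3

Derivation:
Step 1: wait(T5) -> count=3 queue=[] holders={T5}
Step 2: wait(T3) -> count=2 queue=[] holders={T3,T5}
Step 3: signal(T5) -> count=3 queue=[] holders={T3}
Step 4: wait(T1) -> count=2 queue=[] holders={T1,T3}
Step 5: wait(T4) -> count=1 queue=[] holders={T1,T3,T4}
Step 6: wait(T2) -> count=0 queue=[] holders={T1,T2,T3,T4}
Step 7: wait(T5) -> count=0 queue=[T5] holders={T1,T2,T3,T4}
Step 8: signal(T3) -> count=0 queue=[] holders={T1,T2,T4,T5}
Step 9: signal(T4) -> count=1 queue=[] holders={T1,T2,T5}
Step 10: wait(T3) -> count=0 queue=[] holders={T1,T2,T3,T5}
Step 11: wait(T4) -> count=0 queue=[T4] holders={T1,T2,T3,T5}
Step 12: signal(T2) -> count=0 queue=[] holders={T1,T3,T4,T5}
Step 13: wait(T2) -> count=0 queue=[T2] holders={T1,T3,T4,T5}
Step 14: signal(T3) -> count=0 queue=[] holders={T1,T2,T4,T5}
Step 15: signal(T2) -> count=1 queue=[] holders={T1,T4,T5}
Final holders: {T1,T4,T5} -> 3 thread(s)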